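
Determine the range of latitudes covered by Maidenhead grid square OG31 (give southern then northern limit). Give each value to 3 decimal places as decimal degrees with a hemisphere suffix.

29.000° S, 28.000° S

Field O=14, G=6: +14·20° lon, +6·10° lat → SW at lon 100°, lat -30°.
Square 3, 1: +3·2° lon, +1·1° lat → SW at lon 106°, lat -29°.
Cell spans 2° lon × 1° lat.
south 29.000° S, north 28.000° S.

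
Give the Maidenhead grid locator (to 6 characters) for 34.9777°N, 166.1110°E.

RM34bx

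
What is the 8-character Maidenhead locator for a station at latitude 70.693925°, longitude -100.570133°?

Shift to the Maidenhead origin (180°W, 90°S): lon 79.42987, lat 160.69392.
Field: 79.42987/20 → 3 → D, 160.69392/10 → 16 → Q; chars DQ.
Square: 19.42987/2 → 9, 0.69392/1 → 0; chars 90.
Subsquare: 1.42987/0.0833333 → 17 → r, 0.69392/0.0416667 → 16 → q; chars rq.
Extended square: 0.01320/0.00833333 → 1, 0.02726/0.00416667 → 6; chars 16.

DQ90rq16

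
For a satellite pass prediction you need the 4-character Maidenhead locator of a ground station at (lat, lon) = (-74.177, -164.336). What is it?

Offset from 180°W / 90°S: lon 15.66°, lat 15.82°.
Field: 15.66/20 → 0 → A, 15.82/10 → 1 → B; chars AB.
Square: 15.66/2 → 7, 5.82/1 → 5; chars 75.

AB75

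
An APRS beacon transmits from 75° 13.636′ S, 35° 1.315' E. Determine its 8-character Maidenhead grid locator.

KB74ms25

Shift to the Maidenhead origin (180°W, 90°S): lon 215.02192, lat 14.77273.
Field (20°×10°, letters A–R): 215.02192/20 → 10 → K, 14.77273/10 → 1 → B; chars KB.
Square (2°×1°, digits 0–9): 15.02192/2 → 7, 4.77273/1 → 4; chars 74.
Subsquare (5′×2.5′, letters a–x): 1.02192/0.0833333 → 12 → m, 0.77273/0.0416667 → 18 → s; chars ms.
Extended square (30″×15″, digits 0–9): 0.02192/0.00833333 → 2, 0.02273/0.00416667 → 5; chars 25.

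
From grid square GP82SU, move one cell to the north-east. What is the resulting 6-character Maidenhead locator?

GP82tv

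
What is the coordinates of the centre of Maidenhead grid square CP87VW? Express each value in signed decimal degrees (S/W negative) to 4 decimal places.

Field C=2, P=15: +2·20° lon, +15·10° lat → SW at lon -140°, lat 60°.
Square 8, 7: +8·2° lon, +7·1° lat → SW at lon -124°, lat 67°.
Subsquare v=21, w=22: +21·0.0833333° lon, +22·0.0416667° lat → SW at lon -122.25°, lat 67.9167°.
Cell spans 0.0833333° lon × 0.0416667° lat. Centre is SW corner plus half of each.
latitude 67.9375, longitude -122.2083.

67.9375, -122.2083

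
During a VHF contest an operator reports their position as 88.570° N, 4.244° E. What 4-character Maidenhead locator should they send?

JR28

Offset from 180°W / 90°S: lon 184.24°, lat 178.57°.
Field: lon ⌊184.24/20⌋ = 9 → J; lat ⌊178.57/10⌋ = 17 → R.
Square: lon ⌊4.24/2⌋ = 2; lat ⌊8.57/1⌋ = 8.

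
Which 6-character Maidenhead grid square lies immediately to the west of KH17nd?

Longitude subsquare n = 13; −1 → 12 = m.
The latitude characters are unchanged.

KH17md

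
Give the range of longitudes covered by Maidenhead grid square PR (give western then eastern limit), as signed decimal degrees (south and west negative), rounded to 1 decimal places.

120.0, 140.0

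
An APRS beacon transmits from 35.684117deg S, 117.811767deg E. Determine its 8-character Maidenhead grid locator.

OF84vh75

Shift to the Maidenhead origin (180°W, 90°S): lon 297.81177, lat 54.31588.
Field: lon ⌊297.81177/20⌋ = 14 → O; lat ⌊54.31588/10⌋ = 5 → F.
Square: lon ⌊17.81177/2⌋ = 8; lat ⌊4.31588/1⌋ = 4.
Subsquare: lon ⌊1.81177/0.0833333⌋ = 21 → v; lat ⌊0.31588/0.0416667⌋ = 7 → h.
Extended square: lon ⌊0.06177/0.00833333⌋ = 7; lat ⌊0.02422/0.00416667⌋ = 5.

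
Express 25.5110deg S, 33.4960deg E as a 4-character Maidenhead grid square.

KG64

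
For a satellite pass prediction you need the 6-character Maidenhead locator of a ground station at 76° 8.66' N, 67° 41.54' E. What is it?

Offset from 180°W / 90°S: lon 247.6923°, lat 166.1443°.
Field: lon ⌊247.6923/20⌋ = 12 → M; lat ⌊166.1443/10⌋ = 16 → Q.
Square: lon ⌊7.6923/2⌋ = 3; lat ⌊6.1443/1⌋ = 6.
Subsquare: lon ⌊1.6923/0.0833333⌋ = 20 → u; lat ⌊0.1443/0.0416667⌋ = 3 → d.

MQ36ud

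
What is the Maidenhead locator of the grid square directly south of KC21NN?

KC21nm

Latitude subsquare n = 13; −1 → 12 = m.
The longitude characters are unchanged.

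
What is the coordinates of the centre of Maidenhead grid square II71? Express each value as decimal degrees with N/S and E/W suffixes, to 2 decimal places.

Field I=8, I=8: +8·20° lon, +8·10° lat → SW at lon -20°, lat -10°.
Square 7, 1: +7·2° lon, +1·1° lat → SW at lon -6°, lat -9°.
Cell spans 2° lon × 1° lat. Centre is SW corner plus half of each.
latitude 8.50° S, longitude 5.00° W.

8.50° S, 5.00° W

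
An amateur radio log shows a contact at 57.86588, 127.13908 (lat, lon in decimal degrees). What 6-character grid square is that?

PO37nu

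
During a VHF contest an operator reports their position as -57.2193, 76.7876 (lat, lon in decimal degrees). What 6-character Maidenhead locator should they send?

MD82js

Offset from 180°W / 90°S: lon 256.7876°, lat 32.7807°.
Field (20°×10°, letters A–R): 256.7876/20 → 12 → M, 32.7807/10 → 3 → D; chars MD.
Square (2°×1°, digits 0–9): 16.7876/2 → 8, 2.7807/1 → 2; chars 82.
Subsquare (5′×2.5′, letters a–x): 0.7876/0.0833333 → 9 → j, 0.7807/0.0416667 → 18 → s; chars js.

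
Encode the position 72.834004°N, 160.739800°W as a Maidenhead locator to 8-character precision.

AQ92pu10

Offset from 180°W / 90°S: lon 19.26020°, lat 162.83400°.
Field: 19.26020/20 → 0 → A, 162.83400/10 → 16 → Q; chars AQ.
Square: 19.26020/2 → 9, 2.83400/1 → 2; chars 92.
Subsquare: 1.26020/0.0833333 → 15 → p, 0.83400/0.0416667 → 20 → u; chars pu.
Extended square: 0.01020/0.00833333 → 1, 0.00067/0.00416667 → 0; chars 10.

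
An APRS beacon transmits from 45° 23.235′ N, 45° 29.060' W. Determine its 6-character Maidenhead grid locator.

Shift to the Maidenhead origin (180°W, 90°S): lon 134.5157, lat 135.3872.
Field: lon ⌊134.5157/20⌋ = 6 → G; lat ⌊135.3872/10⌋ = 13 → N.
Square: lon ⌊14.5157/2⌋ = 7; lat ⌊5.3872/1⌋ = 5.
Subsquare: lon ⌊0.5157/0.0833333⌋ = 6 → g; lat ⌊0.3872/0.0416667⌋ = 9 → j.

GN75gj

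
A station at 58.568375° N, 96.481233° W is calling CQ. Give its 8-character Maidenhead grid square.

EO18sn26

Add 180° to longitude and 90° to latitude: 83.51877, 148.56838.
Field: 83.51877/20 → 4 → E, 148.56838/10 → 14 → O; chars EO.
Square: 3.51877/2 → 1, 8.56838/1 → 8; chars 18.
Subsquare: 1.51877/0.0833333 → 18 → s, 0.56838/0.0416667 → 13 → n; chars sn.
Extended square: 0.01877/0.00833333 → 2, 0.02671/0.00416667 → 6; chars 26.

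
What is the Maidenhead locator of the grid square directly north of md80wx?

MD81wa

Latitude subsquare x = 23; +1 → 24, wraps to 0 = a, carry into square.
Latitude square 0; +1 → 1.
The longitude characters are unchanged.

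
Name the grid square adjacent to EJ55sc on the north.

EJ55sd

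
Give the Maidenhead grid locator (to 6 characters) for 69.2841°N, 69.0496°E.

Offset from 180°W / 90°S: lon 249.0496°, lat 159.2841°.
Field: lon ⌊249.0496/20⌋ = 12 → M; lat ⌊159.2841/10⌋ = 15 → P.
Square: lon ⌊9.0496/2⌋ = 4; lat ⌊9.2841/1⌋ = 9.
Subsquare: lon ⌊1.0496/0.0833333⌋ = 12 → m; lat ⌊0.2841/0.0416667⌋ = 6 → g.

MP49mg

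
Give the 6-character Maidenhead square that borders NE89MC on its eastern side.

Longitude subsquare m = 12; +1 → 13 = n.
The latitude characters are unchanged.

NE89nc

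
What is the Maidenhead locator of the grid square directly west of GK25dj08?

Longitude extended square 0; −1 → -1, wraps to 9, carry into subsquare.
Longitude subsquare d = 3; −1 → 2 = c.
The latitude characters are unchanged.

GK25cj98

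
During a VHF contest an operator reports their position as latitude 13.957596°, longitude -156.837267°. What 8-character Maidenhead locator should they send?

Offset from 180°W / 90°S: lon 23.16273°, lat 103.95760°.
Field (20°×10°, letters A–R): 23.16273/20 → 1 → B, 103.95760/10 → 10 → K; chars BK.
Square (2°×1°, digits 0–9): 3.16273/2 → 1, 3.95760/1 → 3; chars 13.
Subsquare (5′×2.5′, letters a–x): 1.16273/0.0833333 → 13 → n, 0.95760/0.0416667 → 22 → w; chars nw.
Extended square (30″×15″, digits 0–9): 0.07940/0.00833333 → 9, 0.04093/0.00416667 → 9; chars 99.

BK13nw99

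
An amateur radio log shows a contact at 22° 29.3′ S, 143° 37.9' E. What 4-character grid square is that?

QG17

Shift to the Maidenhead origin (180°W, 90°S): lon 323.63, lat 67.51.
Field: 323.63/20 → 16 → Q, 67.51/10 → 6 → G; chars QG.
Square: 3.63/2 → 1, 7.51/1 → 7; chars 17.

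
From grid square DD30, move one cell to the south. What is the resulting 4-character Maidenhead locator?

DC39

Latitude square 0; −1 → -1, wraps to 9, carry into field.
Latitude field D = 3; −1 → 2 = C.
The longitude characters are unchanged.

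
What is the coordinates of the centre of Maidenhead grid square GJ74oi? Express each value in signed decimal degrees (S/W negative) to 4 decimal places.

4.3542, -44.7917

Field G=6, J=9: +6·20° lon, +9·10° lat → SW at lon -60°, lat 0°.
Square 7, 4: +7·2° lon, +4·1° lat → SW at lon -46°, lat 4°.
Subsquare o=14, i=8: +14·0.0833333° lon, +8·0.0416667° lat → SW at lon -44.8333°, lat 4.33333°.
Cell spans 0.0833333° lon × 0.0416667° lat. Centre is SW corner plus half of each.
latitude 4.3542, longitude -44.7917.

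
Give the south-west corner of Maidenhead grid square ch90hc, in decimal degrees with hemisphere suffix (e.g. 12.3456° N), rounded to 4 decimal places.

19.9167° S, 121.4167° W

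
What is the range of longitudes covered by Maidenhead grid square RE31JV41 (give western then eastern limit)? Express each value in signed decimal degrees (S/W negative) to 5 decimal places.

Field R=17, E=4: +17·20° lon, +4·10° lat → SW at lon 160°, lat -50°.
Square 3, 1: +3·2° lon, +1·1° lat → SW at lon 166°, lat -49°.
Subsquare j=9, v=21: +9·0.0833333° lon, +21·0.0416667° lat → SW at lon 166.75°, lat -48.125°.
Extended square 4, 1: +4·0.00833333° lon, +1·0.00416667° lat → SW at lon 166.783°, lat -48.1208°.
Cell spans 0.00833333° lon × 0.00416667° lat.
west 166.78333, east 166.79167.

166.78333, 166.79167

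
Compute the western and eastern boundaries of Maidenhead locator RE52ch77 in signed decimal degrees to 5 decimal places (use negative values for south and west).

Field R=17, E=4: +17·20° lon, +4·10° lat → SW at lon 160°, lat -50°.
Square 5, 2: +5·2° lon, +2·1° lat → SW at lon 170°, lat -48°.
Subsquare c=2, h=7: +2·0.0833333° lon, +7·0.0416667° lat → SW at lon 170.167°, lat -47.7083°.
Extended square 7, 7: +7·0.00833333° lon, +7·0.00416667° lat → SW at lon 170.225°, lat -47.6792°.
Cell spans 0.00833333° lon × 0.00416667° lat.
west 170.22500, east 170.23333.

170.22500, 170.23333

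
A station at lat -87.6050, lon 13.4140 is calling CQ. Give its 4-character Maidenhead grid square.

JA62

Add 180° to longitude and 90° to latitude: 193.41, 2.39.
Field (20°×10°, letters A–R): lon ⌊193.41/20⌋ = 9 → J; lat ⌊2.39/10⌋ = 0 → A.
Square (2°×1°, digits 0–9): lon ⌊13.41/2⌋ = 6; lat ⌊2.39/1⌋ = 2.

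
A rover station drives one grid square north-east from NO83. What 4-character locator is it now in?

NO94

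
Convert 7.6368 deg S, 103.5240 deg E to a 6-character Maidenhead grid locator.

OI12si

Offset from 180°W / 90°S: lon 283.5240°, lat 82.3632°.
Field (20°×10°, letters A–R): lon ⌊283.5240/20⌋ = 14 → O; lat ⌊82.3632/10⌋ = 8 → I.
Square (2°×1°, digits 0–9): lon ⌊3.5240/2⌋ = 1; lat ⌊2.3632/1⌋ = 2.
Subsquare (5′×2.5′, letters a–x): lon ⌊1.5240/0.0833333⌋ = 18 → s; lat ⌊0.3632/0.0416667⌋ = 8 → i.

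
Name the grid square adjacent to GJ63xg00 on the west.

GJ63wg90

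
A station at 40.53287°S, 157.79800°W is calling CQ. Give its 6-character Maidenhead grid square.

BE19cl

Offset from 180°W / 90°S: lon 22.2020°, lat 49.4671°.
Field (20°×10°, letters A–R): lon ⌊22.2020/20⌋ = 1 → B; lat ⌊49.4671/10⌋ = 4 → E.
Square (2°×1°, digits 0–9): lon ⌊2.2020/2⌋ = 1; lat ⌊9.4671/1⌋ = 9.
Subsquare (5′×2.5′, letters a–x): lon ⌊0.2020/0.0833333⌋ = 2 → c; lat ⌊0.4671/0.0416667⌋ = 11 → l.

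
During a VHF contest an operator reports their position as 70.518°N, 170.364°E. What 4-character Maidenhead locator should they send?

RQ50

Shift to the Maidenhead origin (180°W, 90°S): lon 350.36, lat 160.52.
Field: 350.36/20 → 17 → R, 160.52/10 → 16 → Q; chars RQ.
Square: 10.36/2 → 5, 0.52/1 → 0; chars 50.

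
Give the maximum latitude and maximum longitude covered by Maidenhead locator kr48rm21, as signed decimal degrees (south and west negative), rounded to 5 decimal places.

88.50833, 29.44167

Field K=10, R=17: +10·20° lon, +17·10° lat → SW at lon 20°, lat 80°.
Square 4, 8: +4·2° lon, +8·1° lat → SW at lon 28°, lat 88°.
Subsquare r=17, m=12: +17·0.0833333° lon, +12·0.0416667° lat → SW at lon 29.4167°, lat 88.5°.
Extended square 2, 1: +2·0.00833333° lon, +1·0.00416667° lat → SW at lon 29.4333°, lat 88.5042°.
Cell spans 0.00833333° lon × 0.00416667° lat. NE corner is SW corner plus one full cell.
latitude 88.50833, longitude 29.44167.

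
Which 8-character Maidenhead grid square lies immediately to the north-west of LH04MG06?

Longitude extended square 0; −1 → -1, wraps to 9, carry into subsquare.
Longitude subsquare m = 12; −1 → 11 = l.
Latitude extended square 6; +1 → 7.

LH04lg97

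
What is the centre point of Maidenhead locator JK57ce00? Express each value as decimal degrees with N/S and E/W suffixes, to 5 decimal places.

17.16875° N, 10.17083° E

Field J=9, K=10: +9·20° lon, +10·10° lat → SW at lon 0°, lat 10°.
Square 5, 7: +5·2° lon, +7·1° lat → SW at lon 10°, lat 17°.
Subsquare c=2, e=4: +2·0.0833333° lon, +4·0.0416667° lat → SW at lon 10.1667°, lat 17.1667°.
Extended square 0, 0: +0·0.00833333° lon, +0·0.00416667° lat → SW at lon 10.1667°, lat 17.1667°.
Cell spans 0.00833333° lon × 0.00416667° lat. Centre is SW corner plus half of each.
latitude 17.16875° N, longitude 10.17083° E.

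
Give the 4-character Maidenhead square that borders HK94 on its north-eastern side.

IK05

Longitude square 9; +1 → 10, wraps to 0, carry into field.
Longitude field H = 7; +1 → 8 = I.
Latitude square 4; +1 → 5.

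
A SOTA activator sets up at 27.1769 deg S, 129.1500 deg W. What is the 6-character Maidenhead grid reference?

Shift to the Maidenhead origin (180°W, 90°S): lon 50.8500, lat 62.8231.
Field: 50.8500/20 → 2 → C, 62.8231/10 → 6 → G; chars CG.
Square: 10.8500/2 → 5, 2.8231/1 → 2; chars 52.
Subsquare: 0.8500/0.0833333 → 10 → k, 0.8231/0.0416667 → 19 → t; chars kt.

CG52kt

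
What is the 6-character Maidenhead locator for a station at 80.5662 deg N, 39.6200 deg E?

KR90tn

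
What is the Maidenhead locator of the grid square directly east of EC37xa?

Longitude subsquare x = 23; +1 → 24, wraps to 0 = a, carry into square.
Longitude square 3; +1 → 4.
The latitude characters are unchanged.

EC47aa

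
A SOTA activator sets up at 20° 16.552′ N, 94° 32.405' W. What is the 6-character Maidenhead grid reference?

Add 180° to longitude and 90° to latitude: 85.4599, 110.2759.
Field: 85.4599/20 → 4 → E, 110.2759/10 → 11 → L; chars EL.
Square: 5.4599/2 → 2, 0.2759/1 → 0; chars 20.
Subsquare: 1.4599/0.0833333 → 17 → r, 0.2759/0.0416667 → 6 → g; chars rg.

EL20rg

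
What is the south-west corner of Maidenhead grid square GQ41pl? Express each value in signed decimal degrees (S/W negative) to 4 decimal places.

Field G=6, Q=16: +6·20° lon, +16·10° lat → SW at lon -60°, lat 70°.
Square 4, 1: +4·2° lon, +1·1° lat → SW at lon -52°, lat 71°.
Subsquare p=15, l=11: +15·0.0833333° lon, +11·0.0416667° lat → SW at lon -50.75°, lat 71.4583°.
latitude 71.4583, longitude -50.7500.

71.4583, -50.7500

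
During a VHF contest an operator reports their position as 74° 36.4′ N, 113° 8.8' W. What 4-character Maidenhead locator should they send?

Offset from 180°W / 90°S: lon 66.85°, lat 164.61°.
Field: lon ⌊66.85/20⌋ = 3 → D; lat ⌊164.61/10⌋ = 16 → Q.
Square: lon ⌊6.85/2⌋ = 3; lat ⌊4.61/1⌋ = 4.

DQ34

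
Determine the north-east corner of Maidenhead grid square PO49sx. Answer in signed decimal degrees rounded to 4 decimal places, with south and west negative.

60.0000, 129.5833

Field P=15, O=14: +15·20° lon, +14·10° lat → SW at lon 120°, lat 50°.
Square 4, 9: +4·2° lon, +9·1° lat → SW at lon 128°, lat 59°.
Subsquare s=18, x=23: +18·0.0833333° lon, +23·0.0416667° lat → SW at lon 129.5°, lat 59.9583°.
Cell spans 0.0833333° lon × 0.0416667° lat. NE corner is SW corner plus one full cell.
latitude 60.0000, longitude 129.5833.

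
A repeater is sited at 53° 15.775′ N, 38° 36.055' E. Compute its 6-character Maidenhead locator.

KO93hg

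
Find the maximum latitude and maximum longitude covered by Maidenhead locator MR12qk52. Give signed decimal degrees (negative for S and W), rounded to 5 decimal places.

82.42917, 63.38333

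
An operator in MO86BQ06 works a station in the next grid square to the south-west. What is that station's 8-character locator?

Longitude extended square 0; −1 → -1, wraps to 9, carry into subsquare.
Longitude subsquare b = 1; −1 → 0 = a.
Latitude extended square 6; −1 → 5.

MO86aq95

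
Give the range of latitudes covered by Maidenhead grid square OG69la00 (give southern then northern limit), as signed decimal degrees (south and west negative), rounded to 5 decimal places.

Field O=14, G=6: +14·20° lon, +6·10° lat → SW at lon 100°, lat -30°.
Square 6, 9: +6·2° lon, +9·1° lat → SW at lon 112°, lat -21°.
Subsquare l=11, a=0: +11·0.0833333° lon, +0·0.0416667° lat → SW at lon 112.917°, lat -21°.
Extended square 0, 0: +0·0.00833333° lon, +0·0.00416667° lat → SW at lon 112.917°, lat -21°.
Cell spans 0.00833333° lon × 0.00416667° lat.
south -21.00000, north -20.99583.

-21.00000, -20.99583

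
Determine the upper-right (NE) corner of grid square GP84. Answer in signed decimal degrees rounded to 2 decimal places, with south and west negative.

65.00, -42.00

Field G=6, P=15: +6·20° lon, +15·10° lat → SW at lon -60°, lat 60°.
Square 8, 4: +8·2° lon, +4·1° lat → SW at lon -44°, lat 64°.
Cell spans 2° lon × 1° lat. NE corner is SW corner plus one full cell.
latitude 65.00, longitude -42.00.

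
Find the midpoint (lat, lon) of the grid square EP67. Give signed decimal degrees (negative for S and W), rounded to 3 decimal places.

Field E=4, P=15: +4·20° lon, +15·10° lat → SW at lon -100°, lat 60°.
Square 6, 7: +6·2° lon, +7·1° lat → SW at lon -88°, lat 67°.
Cell spans 2° lon × 1° lat. Centre is SW corner plus half of each.
latitude 67.500, longitude -87.000.

67.500, -87.000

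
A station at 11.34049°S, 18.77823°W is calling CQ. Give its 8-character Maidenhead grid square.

Offset from 180°W / 90°S: lon 161.22177°, lat 78.65951°.
Field: lon ⌊161.22177/20⌋ = 8 → I; lat ⌊78.65951/10⌋ = 7 → H.
Square: lon ⌊1.22177/2⌋ = 0; lat ⌊8.65951/1⌋ = 8.
Subsquare: lon ⌊1.22177/0.0833333⌋ = 14 → o; lat ⌊0.65951/0.0416667⌋ = 15 → p.
Extended square: lon ⌊0.05510/0.00833333⌋ = 6; lat ⌊0.03451/0.00416667⌋ = 8.

IH08op68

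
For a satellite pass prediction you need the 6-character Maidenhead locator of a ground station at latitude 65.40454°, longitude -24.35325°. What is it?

HP75tj

Add 180° to longitude and 90° to latitude: 155.6467, 155.4045.
Field: lon ⌊155.6467/20⌋ = 7 → H; lat ⌊155.4045/10⌋ = 15 → P.
Square: lon ⌊15.6467/2⌋ = 7; lat ⌊5.4045/1⌋ = 5.
Subsquare: lon ⌊1.6467/0.0833333⌋ = 19 → t; lat ⌊0.4045/0.0416667⌋ = 9 → j.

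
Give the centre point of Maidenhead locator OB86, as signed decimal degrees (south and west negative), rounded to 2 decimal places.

-73.50, 117.00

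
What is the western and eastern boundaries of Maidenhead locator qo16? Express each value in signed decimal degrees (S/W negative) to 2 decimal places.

142.00, 144.00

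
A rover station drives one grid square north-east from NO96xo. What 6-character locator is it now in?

OO06ap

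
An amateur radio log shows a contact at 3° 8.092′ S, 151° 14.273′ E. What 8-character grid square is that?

Add 180° to longitude and 90° to latitude: 331.23788, 86.86513.
Field: 331.23788/20 → 16 → Q, 86.86513/10 → 8 → I; chars QI.
Square: 11.23788/2 → 5, 6.86513/1 → 6; chars 56.
Subsquare: 1.23788/0.0833333 → 14 → o, 0.86513/0.0416667 → 20 → u; chars ou.
Extended square: 0.07122/0.00833333 → 8, 0.03180/0.00416667 → 7; chars 87.

QI56ou87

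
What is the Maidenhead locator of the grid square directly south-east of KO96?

LO05

Longitude square 9; +1 → 10, wraps to 0, carry into field.
Longitude field K = 10; +1 → 11 = L.
Latitude square 6; −1 → 5.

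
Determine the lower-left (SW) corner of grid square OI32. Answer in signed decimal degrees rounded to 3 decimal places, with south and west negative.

Field O=14, I=8: +14·20° lon, +8·10° lat → SW at lon 100°, lat -10°.
Square 3, 2: +3·2° lon, +2·1° lat → SW at lon 106°, lat -8°.
latitude -8.000, longitude 106.000.

-8.000, 106.000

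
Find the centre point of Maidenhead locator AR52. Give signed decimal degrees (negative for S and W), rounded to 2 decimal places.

Field A=0, R=17: +0·20° lon, +17·10° lat → SW at lon -180°, lat 80°.
Square 5, 2: +5·2° lon, +2·1° lat → SW at lon -170°, lat 82°.
Cell spans 2° lon × 1° lat. Centre is SW corner plus half of each.
latitude 82.50, longitude -169.00.

82.50, -169.00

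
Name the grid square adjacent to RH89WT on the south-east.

RH89xs

Longitude subsquare w = 22; +1 → 23 = x.
Latitude subsquare t = 19; −1 → 18 = s.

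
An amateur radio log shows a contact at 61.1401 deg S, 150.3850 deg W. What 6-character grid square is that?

Shift to the Maidenhead origin (180°W, 90°S): lon 29.6150, lat 28.8599.
Field: 29.6150/20 → 1 → B, 28.8599/10 → 2 → C; chars BC.
Square: 9.6150/2 → 4, 8.8599/1 → 8; chars 48.
Subsquare: 1.6150/0.0833333 → 19 → t, 0.8599/0.0416667 → 20 → u; chars tu.

BC48tu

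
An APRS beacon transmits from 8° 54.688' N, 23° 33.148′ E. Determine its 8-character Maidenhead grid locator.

KJ18sv68

Shift to the Maidenhead origin (180°W, 90°S): lon 203.55247, lat 98.91147.
Field: lon ⌊203.55247/20⌋ = 10 → K; lat ⌊98.91147/10⌋ = 9 → J.
Square: lon ⌊3.55247/2⌋ = 1; lat ⌊8.91147/1⌋ = 8.
Subsquare: lon ⌊1.55247/0.0833333⌋ = 18 → s; lat ⌊0.91147/0.0416667⌋ = 21 → v.
Extended square: lon ⌊0.05247/0.00833333⌋ = 6; lat ⌊0.03647/0.00416667⌋ = 8.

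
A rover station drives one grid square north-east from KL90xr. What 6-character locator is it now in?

LL00as

Longitude subsquare x = 23; +1 → 24, wraps to 0 = a, carry into square.
Longitude square 9; +1 → 10, wraps to 0, carry into field.
Longitude field K = 10; +1 → 11 = L.
Latitude subsquare r = 17; +1 → 18 = s.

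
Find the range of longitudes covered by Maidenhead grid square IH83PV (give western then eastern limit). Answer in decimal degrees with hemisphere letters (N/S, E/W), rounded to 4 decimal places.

2.7500° W, 2.6667° W

Field I=8, H=7: +8·20° lon, +7·10° lat → SW at lon -20°, lat -20°.
Square 8, 3: +8·2° lon, +3·1° lat → SW at lon -4°, lat -17°.
Subsquare p=15, v=21: +15·0.0833333° lon, +21·0.0416667° lat → SW at lon -2.75°, lat -16.125°.
Cell spans 0.0833333° lon × 0.0416667° lat.
west 2.7500° W, east 2.6667° W.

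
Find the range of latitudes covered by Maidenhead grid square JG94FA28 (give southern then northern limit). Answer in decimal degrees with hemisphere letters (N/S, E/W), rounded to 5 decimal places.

Field J=9, G=6: +9·20° lon, +6·10° lat → SW at lon 0°, lat -30°.
Square 9, 4: +9·2° lon, +4·1° lat → SW at lon 18°, lat -26°.
Subsquare f=5, a=0: +5·0.0833333° lon, +0·0.0416667° lat → SW at lon 18.4167°, lat -26°.
Extended square 2, 8: +2·0.00833333° lon, +8·0.00416667° lat → SW at lon 18.4333°, lat -25.9667°.
Cell spans 0.00833333° lon × 0.00416667° lat.
south 25.96667° S, north 25.96250° S.

25.96667° S, 25.96250° S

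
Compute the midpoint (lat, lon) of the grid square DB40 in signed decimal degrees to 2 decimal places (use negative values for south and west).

Field D=3, B=1: +3·20° lon, +1·10° lat → SW at lon -120°, lat -80°.
Square 4, 0: +4·2° lon, +0·1° lat → SW at lon -112°, lat -80°.
Cell spans 2° lon × 1° lat. Centre is SW corner plus half of each.
latitude -79.50, longitude -111.00.

-79.50, -111.00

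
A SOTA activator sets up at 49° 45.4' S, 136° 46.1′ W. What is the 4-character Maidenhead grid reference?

CE10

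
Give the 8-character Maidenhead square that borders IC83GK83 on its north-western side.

IC83gk74

Longitude extended square 8; −1 → 7.
Latitude extended square 3; +1 → 4.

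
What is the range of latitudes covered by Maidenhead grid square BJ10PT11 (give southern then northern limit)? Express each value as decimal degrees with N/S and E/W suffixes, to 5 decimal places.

0.79583° N, 0.80000° N

Field B=1, J=9: +1·20° lon, +9·10° lat → SW at lon -160°, lat 0°.
Square 1, 0: +1·2° lon, +0·1° lat → SW at lon -158°, lat 0°.
Subsquare p=15, t=19: +15·0.0833333° lon, +19·0.0416667° lat → SW at lon -156.75°, lat 0.791667°.
Extended square 1, 1: +1·0.00833333° lon, +1·0.00416667° lat → SW at lon -156.742°, lat 0.795833°.
Cell spans 0.00833333° lon × 0.00416667° lat.
south 0.79583° N, north 0.80000° N.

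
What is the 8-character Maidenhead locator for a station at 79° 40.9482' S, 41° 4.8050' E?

LB00mh96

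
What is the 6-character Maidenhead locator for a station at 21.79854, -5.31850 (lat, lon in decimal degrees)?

IL71it

Offset from 180°W / 90°S: lon 174.6815°, lat 111.7985°.
Field: 174.6815/20 → 8 → I, 111.7985/10 → 11 → L; chars IL.
Square: 14.6815/2 → 7, 1.7985/1 → 1; chars 71.
Subsquare: 0.6815/0.0833333 → 8 → i, 0.7985/0.0416667 → 19 → t; chars it.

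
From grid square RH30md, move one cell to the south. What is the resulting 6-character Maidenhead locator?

Latitude subsquare d = 3; −1 → 2 = c.
The longitude characters are unchanged.

RH30mc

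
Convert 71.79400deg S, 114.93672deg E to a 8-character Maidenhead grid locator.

Shift to the Maidenhead origin (180°W, 90°S): lon 294.93672, lat 18.20600.
Field: lon ⌊294.93672/20⌋ = 14 → O; lat ⌊18.20600/10⌋ = 1 → B.
Square: lon ⌊14.93672/2⌋ = 7; lat ⌊8.20600/1⌋ = 8.
Subsquare: lon ⌊0.93672/0.0833333⌋ = 11 → l; lat ⌊0.20600/0.0416667⌋ = 4 → e.
Extended square: lon ⌊0.02005/0.00833333⌋ = 2; lat ⌊0.03933/0.00416667⌋ = 9.

OB78le29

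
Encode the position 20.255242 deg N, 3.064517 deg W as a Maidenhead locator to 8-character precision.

Shift to the Maidenhead origin (180°W, 90°S): lon 176.93548, lat 110.25524.
Field (20°×10°, letters A–R): 176.93548/20 → 8 → I, 110.25524/10 → 11 → L; chars IL.
Square (2°×1°, digits 0–9): 16.93548/2 → 8, 0.25524/1 → 0; chars 80.
Subsquare (5′×2.5′, letters a–x): 0.93548/0.0833333 → 11 → l, 0.25524/0.0416667 → 6 → g; chars lg.
Extended square (30″×15″, digits 0–9): 0.01882/0.00833333 → 2, 0.00524/0.00416667 → 1; chars 21.

IL80lg21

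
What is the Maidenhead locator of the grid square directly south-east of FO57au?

FO57bt

Longitude subsquare a = 0; +1 → 1 = b.
Latitude subsquare u = 20; −1 → 19 = t.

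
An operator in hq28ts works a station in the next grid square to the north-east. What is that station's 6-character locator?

Longitude subsquare t = 19; +1 → 20 = u.
Latitude subsquare s = 18; +1 → 19 = t.

HQ28ut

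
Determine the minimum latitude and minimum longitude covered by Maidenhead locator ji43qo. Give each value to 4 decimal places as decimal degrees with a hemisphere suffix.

Field J=9, I=8: +9·20° lon, +8·10° lat → SW at lon 0°, lat -10°.
Square 4, 3: +4·2° lon, +3·1° lat → SW at lon 8°, lat -7°.
Subsquare q=16, o=14: +16·0.0833333° lon, +14·0.0416667° lat → SW at lon 9.33333°, lat -6.41667°.
latitude 6.4167° S, longitude 9.3333° E.

6.4167° S, 9.3333° E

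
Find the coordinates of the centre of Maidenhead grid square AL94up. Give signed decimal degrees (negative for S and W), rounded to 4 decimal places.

24.6458, -160.2917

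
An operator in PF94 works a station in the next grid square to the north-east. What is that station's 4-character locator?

Longitude square 9; +1 → 10, wraps to 0, carry into field.
Longitude field P = 15; +1 → 16 = Q.
Latitude square 4; +1 → 5.

QF05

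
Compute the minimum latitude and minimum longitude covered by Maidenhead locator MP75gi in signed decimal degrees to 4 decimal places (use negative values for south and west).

65.3333, 74.5000

Field M=12, P=15: +12·20° lon, +15·10° lat → SW at lon 60°, lat 60°.
Square 7, 5: +7·2° lon, +5·1° lat → SW at lon 74°, lat 65°.
Subsquare g=6, i=8: +6·0.0833333° lon, +8·0.0416667° lat → SW at lon 74.5°, lat 65.3333°.
latitude 65.3333, longitude 74.5000.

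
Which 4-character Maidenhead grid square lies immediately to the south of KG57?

KG56

Latitude square 7; −1 → 6.
The longitude characters are unchanged.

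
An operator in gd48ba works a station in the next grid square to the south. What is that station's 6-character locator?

GD47bx

Latitude subsquare a = 0; −1 → -1, wraps to 23 = x, carry into square.
Latitude square 8; −1 → 7.
The longitude characters are unchanged.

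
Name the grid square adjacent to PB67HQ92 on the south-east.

PB67iq01

Longitude extended square 9; +1 → 10, wraps to 0, carry into subsquare.
Longitude subsquare h = 7; +1 → 8 = i.
Latitude extended square 2; −1 → 1.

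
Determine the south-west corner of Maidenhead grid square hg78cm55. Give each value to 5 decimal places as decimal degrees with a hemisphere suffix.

21.47917° S, 25.79167° W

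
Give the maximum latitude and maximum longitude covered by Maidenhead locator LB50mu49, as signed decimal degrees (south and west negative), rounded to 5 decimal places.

-79.12500, 51.04167

Field L=11, B=1: +11·20° lon, +1·10° lat → SW at lon 40°, lat -80°.
Square 5, 0: +5·2° lon, +0·1° lat → SW at lon 50°, lat -80°.
Subsquare m=12, u=20: +12·0.0833333° lon, +20·0.0416667° lat → SW at lon 51°, lat -79.1667°.
Extended square 4, 9: +4·0.00833333° lon, +9·0.00416667° lat → SW at lon 51.0333°, lat -79.1292°.
Cell spans 0.00833333° lon × 0.00416667° lat. NE corner is SW corner plus one full cell.
latitude -79.12500, longitude 51.04167.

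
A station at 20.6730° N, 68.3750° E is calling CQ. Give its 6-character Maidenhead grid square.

Offset from 180°W / 90°S: lon 248.3750°, lat 110.6730°.
Field: 248.3750/20 → 12 → M, 110.6730/10 → 11 → L; chars ML.
Square: 8.3750/2 → 4, 0.6730/1 → 0; chars 40.
Subsquare: 0.3750/0.0833333 → 4 → e, 0.6730/0.0416667 → 16 → q; chars eq.

ML40eq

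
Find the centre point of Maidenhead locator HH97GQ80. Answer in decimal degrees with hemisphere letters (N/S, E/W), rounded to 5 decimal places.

Field H=7, H=7: +7·20° lon, +7·10° lat → SW at lon -40°, lat -20°.
Square 9, 7: +9·2° lon, +7·1° lat → SW at lon -22°, lat -13°.
Subsquare g=6, q=16: +6·0.0833333° lon, +16·0.0416667° lat → SW at lon -21.5°, lat -12.3333°.
Extended square 8, 0: +8·0.00833333° lon, +0·0.00416667° lat → SW at lon -21.4333°, lat -12.3333°.
Cell spans 0.00833333° lon × 0.00416667° lat. Centre is SW corner plus half of each.
latitude 12.33125° S, longitude 21.42917° W.

12.33125° S, 21.42917° W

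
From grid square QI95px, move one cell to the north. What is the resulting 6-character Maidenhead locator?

QI96pa

Latitude subsquare x = 23; +1 → 24, wraps to 0 = a, carry into square.
Latitude square 5; +1 → 6.
The longitude characters are unchanged.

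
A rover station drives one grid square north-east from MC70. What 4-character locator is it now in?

Longitude square 7; +1 → 8.
Latitude square 0; +1 → 1.

MC81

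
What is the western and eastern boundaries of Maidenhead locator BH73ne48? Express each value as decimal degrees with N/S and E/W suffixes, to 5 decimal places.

Field B=1, H=7: +1·20° lon, +7·10° lat → SW at lon -160°, lat -20°.
Square 7, 3: +7·2° lon, +3·1° lat → SW at lon -146°, lat -17°.
Subsquare n=13, e=4: +13·0.0833333° lon, +4·0.0416667° lat → SW at lon -144.917°, lat -16.8333°.
Extended square 4, 8: +4·0.00833333° lon, +8·0.00416667° lat → SW at lon -144.883°, lat -16.8°.
Cell spans 0.00833333° lon × 0.00416667° lat.
west 144.88333° W, east 144.87500° W.

144.88333° W, 144.87500° W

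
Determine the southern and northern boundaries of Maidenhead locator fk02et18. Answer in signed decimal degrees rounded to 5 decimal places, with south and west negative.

12.82500, 12.82917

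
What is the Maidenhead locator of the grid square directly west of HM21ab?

HM11xb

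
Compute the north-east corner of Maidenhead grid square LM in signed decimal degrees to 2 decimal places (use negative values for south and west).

40.00, 60.00

Field L=11, M=12: +11·20° lon, +12·10° lat → SW at lon 40°, lat 30°.
Cell spans 20° lon × 10° lat. NE corner is SW corner plus one full cell.
latitude 40.00, longitude 60.00.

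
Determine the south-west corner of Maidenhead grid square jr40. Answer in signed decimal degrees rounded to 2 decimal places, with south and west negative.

Field J=9, R=17: +9·20° lon, +17·10° lat → SW at lon 0°, lat 80°.
Square 4, 0: +4·2° lon, +0·1° lat → SW at lon 8°, lat 80°.
latitude 80.00, longitude 8.00.

80.00, 8.00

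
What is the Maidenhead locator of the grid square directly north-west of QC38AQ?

Longitude subsquare a = 0; −1 → -1, wraps to 23 = x, carry into square.
Longitude square 3; −1 → 2.
Latitude subsquare q = 16; +1 → 17 = r.

QC28xr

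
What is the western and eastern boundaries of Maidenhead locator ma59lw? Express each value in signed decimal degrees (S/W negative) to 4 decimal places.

70.9167, 71.0000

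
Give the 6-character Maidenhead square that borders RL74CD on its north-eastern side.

Longitude subsquare c = 2; +1 → 3 = d.
Latitude subsquare d = 3; +1 → 4 = e.

RL74de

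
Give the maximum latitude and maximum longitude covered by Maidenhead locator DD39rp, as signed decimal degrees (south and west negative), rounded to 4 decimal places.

Field D=3, D=3: +3·20° lon, +3·10° lat → SW at lon -120°, lat -60°.
Square 3, 9: +3·2° lon, +9·1° lat → SW at lon -114°, lat -51°.
Subsquare r=17, p=15: +17·0.0833333° lon, +15·0.0416667° lat → SW at lon -112.583°, lat -50.375°.
Cell spans 0.0833333° lon × 0.0416667° lat. NE corner is SW corner plus one full cell.
latitude -50.3333, longitude -112.5000.

-50.3333, -112.5000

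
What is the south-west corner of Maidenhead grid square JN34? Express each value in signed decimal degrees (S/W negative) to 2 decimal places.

Field J=9, N=13: +9·20° lon, +13·10° lat → SW at lon 0°, lat 40°.
Square 3, 4: +3·2° lon, +4·1° lat → SW at lon 6°, lat 44°.
latitude 44.00, longitude 6.00.

44.00, 6.00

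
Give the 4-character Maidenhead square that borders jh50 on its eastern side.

JH60

Longitude square 5; +1 → 6.
The latitude characters are unchanged.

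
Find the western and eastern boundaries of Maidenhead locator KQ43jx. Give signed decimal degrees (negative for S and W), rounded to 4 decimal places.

28.7500, 28.8333

Field K=10, Q=16: +10·20° lon, +16·10° lat → SW at lon 20°, lat 70°.
Square 4, 3: +4·2° lon, +3·1° lat → SW at lon 28°, lat 73°.
Subsquare j=9, x=23: +9·0.0833333° lon, +23·0.0416667° lat → SW at lon 28.75°, lat 73.9583°.
Cell spans 0.0833333° lon × 0.0416667° lat.
west 28.7500, east 28.8333.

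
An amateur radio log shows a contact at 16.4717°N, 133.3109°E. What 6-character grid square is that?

PK66pl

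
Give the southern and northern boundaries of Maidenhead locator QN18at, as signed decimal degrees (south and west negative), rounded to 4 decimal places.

Field Q=16, N=13: +16·20° lon, +13·10° lat → SW at lon 140°, lat 40°.
Square 1, 8: +1·2° lon, +8·1° lat → SW at lon 142°, lat 48°.
Subsquare a=0, t=19: +0·0.0833333° lon, +19·0.0416667° lat → SW at lon 142°, lat 48.7917°.
Cell spans 0.0833333° lon × 0.0416667° lat.
south 48.7917, north 48.8333.

48.7917, 48.8333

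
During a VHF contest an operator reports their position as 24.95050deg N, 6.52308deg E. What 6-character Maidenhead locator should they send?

Shift to the Maidenhead origin (180°W, 90°S): lon 186.5231, lat 114.9505.
Field: 186.5231/20 → 9 → J, 114.9505/10 → 11 → L; chars JL.
Square: 6.5231/2 → 3, 4.9505/1 → 4; chars 34.
Subsquare: 0.5231/0.0833333 → 6 → g, 0.9505/0.0416667 → 22 → w; chars gw.

JL34gw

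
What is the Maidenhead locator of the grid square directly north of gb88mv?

GB88mw

Latitude subsquare v = 21; +1 → 22 = w.
The longitude characters are unchanged.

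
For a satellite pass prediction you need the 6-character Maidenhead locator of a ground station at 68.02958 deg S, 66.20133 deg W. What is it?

Add 180° to longitude and 90° to latitude: 113.7987, 21.9704.
Field: lon ⌊113.7987/20⌋ = 5 → F; lat ⌊21.9704/10⌋ = 2 → C.
Square: lon ⌊13.7987/2⌋ = 6; lat ⌊1.9704/1⌋ = 1.
Subsquare: lon ⌊1.7987/0.0833333⌋ = 21 → v; lat ⌊0.9704/0.0416667⌋ = 23 → x.

FC61vx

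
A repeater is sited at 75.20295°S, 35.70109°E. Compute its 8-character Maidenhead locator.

Shift to the Maidenhead origin (180°W, 90°S): lon 215.70109, lat 14.79705.
Field (20°×10°, letters A–R): 215.70109/20 → 10 → K, 14.79705/10 → 1 → B; chars KB.
Square (2°×1°, digits 0–9): 15.70109/2 → 7, 4.79705/1 → 4; chars 74.
Subsquare (5′×2.5′, letters a–x): 1.70109/0.0833333 → 20 → u, 0.79705/0.0416667 → 19 → t; chars ut.
Extended square (30″×15″, digits 0–9): 0.03442/0.00833333 → 4, 0.00538/0.00416667 → 1; chars 41.

KB74ut41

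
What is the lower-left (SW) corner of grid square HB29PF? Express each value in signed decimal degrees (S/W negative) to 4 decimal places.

Field H=7, B=1: +7·20° lon, +1·10° lat → SW at lon -40°, lat -80°.
Square 2, 9: +2·2° lon, +9·1° lat → SW at lon -36°, lat -71°.
Subsquare p=15, f=5: +15·0.0833333° lon, +5·0.0416667° lat → SW at lon -34.75°, lat -70.7917°.
latitude -70.7917, longitude -34.7500.

-70.7917, -34.7500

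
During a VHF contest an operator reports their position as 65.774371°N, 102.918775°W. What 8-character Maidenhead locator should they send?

DP85ms95

Shift to the Maidenhead origin (180°W, 90°S): lon 77.08123, lat 155.77437.
Field: lon ⌊77.08123/20⌋ = 3 → D; lat ⌊155.77437/10⌋ = 15 → P.
Square: lon ⌊17.08123/2⌋ = 8; lat ⌊5.77437/1⌋ = 5.
Subsquare: lon ⌊1.08123/0.0833333⌋ = 12 → m; lat ⌊0.77437/0.0416667⌋ = 18 → s.
Extended square: lon ⌊0.08123/0.00833333⌋ = 9; lat ⌊0.02437/0.00416667⌋ = 5.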